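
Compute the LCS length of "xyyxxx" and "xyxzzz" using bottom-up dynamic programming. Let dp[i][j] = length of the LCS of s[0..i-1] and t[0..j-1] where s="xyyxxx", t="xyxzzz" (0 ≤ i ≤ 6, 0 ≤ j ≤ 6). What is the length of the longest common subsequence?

   ''  x  y  x  z  z  z
''  0  0  0  0  0  0  0
 x  0  1  1  1  1  1  1
 y  0  1  2  2  2  2  2
 y  0  1  2  2  2  2  2
 x  0  1  2  3  3  3  3
 x  0  1  2  3  3  3  3
 x  0  1  2  3  3  3  3

3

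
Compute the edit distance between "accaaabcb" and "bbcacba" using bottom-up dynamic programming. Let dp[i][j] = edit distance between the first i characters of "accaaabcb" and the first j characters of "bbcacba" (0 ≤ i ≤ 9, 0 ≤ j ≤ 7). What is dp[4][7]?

   ''  b  b  c  a  c  b  a
''  0  1  2  3  4  5  6  7
 a  1  1  2  3  3  4  5  6
 c  2  2  2  2  3  3  4  5
 c  3  3  3  2  3  3  4  5
 a  4  4  4  3  2  3  4  4
 a  5  5  5  4  3  3  4  4
 a  6  6  6  5  4  4  4  4
 b  7  6  6  6  5  5  4  5
 c  8  7  7  6  6  5  5  5
 b  9  8  7  7  7  6  5  6

4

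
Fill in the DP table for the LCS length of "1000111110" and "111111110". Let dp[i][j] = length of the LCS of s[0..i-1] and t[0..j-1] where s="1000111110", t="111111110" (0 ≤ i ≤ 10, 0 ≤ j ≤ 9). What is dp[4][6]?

   ''  1  1  1  1  1  1  1  1  0
''  0  0  0  0  0  0  0  0  0  0
 1  0  1  1  1  1  1  1  1  1  1
 0  0  1  1  1  1  1  1  1  1  2
 0  0  1  1  1  1  1  1  1  1  2
 0  0  1  1  1  1  1  1  1  1  2
 1  0  1  2  2  2  2  2  2  2  2
 1  0  1  2  3  3  3  3  3  3  3
 1  0  1  2  3  4  4  4  4  4  4
 1  0  1  2  3  4  5  5  5  5  5
 1  0  1  2  3  4  5  6  6  6  6
 0  0  1  2  3  4  5  6  6  6  7

1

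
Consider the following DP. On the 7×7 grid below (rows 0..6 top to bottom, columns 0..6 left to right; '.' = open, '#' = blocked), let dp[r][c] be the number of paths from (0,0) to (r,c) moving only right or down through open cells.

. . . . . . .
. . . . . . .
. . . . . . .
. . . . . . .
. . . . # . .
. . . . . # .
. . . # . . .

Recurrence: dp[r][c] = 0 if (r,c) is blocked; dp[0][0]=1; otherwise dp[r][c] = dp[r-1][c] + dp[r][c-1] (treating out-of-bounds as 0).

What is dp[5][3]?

56

r\c   0   1   2   3   4   5   6
  0   1   1   1   1   1   1   1
  1   1   2   3   4   5   6   7
  2   1   3   6  10  15  21  28
  3   1   4  10  20  35  56  84
  4   1   5  15  35   0  56 140
  5   1   6  21  56  56   0 140
  6   1   7  28   0  56  56 196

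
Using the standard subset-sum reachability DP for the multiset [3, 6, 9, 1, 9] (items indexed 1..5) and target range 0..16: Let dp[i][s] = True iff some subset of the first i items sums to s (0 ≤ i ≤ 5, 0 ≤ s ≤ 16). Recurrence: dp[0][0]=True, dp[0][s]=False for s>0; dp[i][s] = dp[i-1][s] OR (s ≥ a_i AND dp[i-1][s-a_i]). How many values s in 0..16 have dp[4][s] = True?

12

i\s   0   1   2   3   4   5   6   7   8   9  10  11  12  13  14  15  16
  0   T   F   F   F   F   F   F   F   F   F   F   F   F   F   F   F   F
  1   T   F   F   T   F   F   F   F   F   F   F   F   F   F   F   F   F
  2   T   F   F   T   F   F   T   F   F   T   F   F   F   F   F   F   F
  3   T   F   F   T   F   F   T   F   F   T   F   F   T   F   F   T   F
  4   T   T   F   T   T   F   T   T   F   T   T   F   T   T   F   T   T
  5   T   T   F   T   T   F   T   T   F   T   T   F   T   T   F   T   T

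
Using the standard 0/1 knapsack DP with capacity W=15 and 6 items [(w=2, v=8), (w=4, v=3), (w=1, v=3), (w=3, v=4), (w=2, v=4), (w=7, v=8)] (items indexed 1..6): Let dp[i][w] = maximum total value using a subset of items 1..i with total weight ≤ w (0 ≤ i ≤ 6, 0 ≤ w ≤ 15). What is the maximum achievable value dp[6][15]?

i\w   0   1   2   3   4   5   6   7   8   9  10  11  12  13  14  15
  0   0   0   0   0   0   0   0   0   0   0   0   0   0   0   0   0
  1   0   0   8   8   8   8   8   8   8   8   8   8   8   8   8   8
  2   0   0   8   8   8   8  11  11  11  11  11  11  11  11  11  11
  3   0   3   8  11  11  11  11  14  14  14  14  14  14  14  14  14
  4   0   3   8  11  11  12  15  15  15  15  18  18  18  18  18  18
  5   0   3   8  11  12  15  15  16  19  19  19  19  22  22  22  22
  6   0   3   8  11  12  15  15  16  19  19  19  20  23  23  24  27

27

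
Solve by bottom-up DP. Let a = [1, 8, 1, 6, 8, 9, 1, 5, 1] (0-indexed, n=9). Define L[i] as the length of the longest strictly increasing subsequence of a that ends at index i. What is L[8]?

1

   i    0    1    2    3    4    5    6    7    8
a[i]    1    8    1    6    8    9    1    5    1
L[i]    1    2    1    2    3    4    1    2    1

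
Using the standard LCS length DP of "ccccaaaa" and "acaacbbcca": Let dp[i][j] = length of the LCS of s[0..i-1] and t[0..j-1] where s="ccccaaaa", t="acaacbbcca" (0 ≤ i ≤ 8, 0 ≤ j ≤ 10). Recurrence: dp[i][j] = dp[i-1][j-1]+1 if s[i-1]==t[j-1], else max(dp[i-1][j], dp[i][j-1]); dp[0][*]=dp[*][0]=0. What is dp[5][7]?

2

   ''  a  c  a  a  c  b  b  c  c  a
''  0  0  0  0  0  0  0  0  0  0  0
 c  0  0  1  1  1  1  1  1  1  1  1
 c  0  0  1  1  1  2  2  2  2  2  2
 c  0  0  1  1  1  2  2  2  3  3  3
 c  0  0  1  1  1  2  2  2  3  4  4
 a  0  1  1  2  2  2  2  2  3  4  5
 a  0  1  1  2  3  3  3  3  3  4  5
 a  0  1  1  2  3  3  3  3  3  4  5
 a  0  1  1  2  3  3  3  3  3  4  5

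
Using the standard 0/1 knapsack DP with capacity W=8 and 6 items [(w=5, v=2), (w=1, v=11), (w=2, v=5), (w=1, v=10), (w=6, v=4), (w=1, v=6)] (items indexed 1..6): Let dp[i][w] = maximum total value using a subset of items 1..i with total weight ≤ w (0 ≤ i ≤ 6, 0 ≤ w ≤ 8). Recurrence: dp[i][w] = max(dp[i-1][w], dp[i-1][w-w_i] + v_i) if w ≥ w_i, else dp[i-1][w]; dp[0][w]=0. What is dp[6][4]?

27

i\w   0   1   2   3   4   5   6   7   8
  0   0   0   0   0   0   0   0   0   0
  1   0   0   0   0   0   2   2   2   2
  2   0  11  11  11  11  11  13  13  13
  3   0  11  11  16  16  16  16  16  18
  4   0  11  21  21  26  26  26  26  26
  5   0  11  21  21  26  26  26  26  26
  6   0  11  21  27  27  32  32  32  32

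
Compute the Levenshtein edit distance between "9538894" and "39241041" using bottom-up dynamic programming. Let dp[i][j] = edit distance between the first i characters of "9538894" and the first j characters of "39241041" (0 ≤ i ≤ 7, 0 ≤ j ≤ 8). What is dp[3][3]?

3

   ''  3  9  2  4  1  0  4  1
''  0  1  2  3  4  5  6  7  8
 9  1  1  1  2  3  4  5  6  7
 5  2  2  2  2  3  4  5  6  7
 3  3  2  3  3  3  4  5  6  7
 8  4  3  3  4  4  4  5  6  7
 8  5  4  4  4  5  5  5  6  7
 9  6  5  4  5  5  6  6  6  7
 4  7  6  5  5  5  6  7  6  7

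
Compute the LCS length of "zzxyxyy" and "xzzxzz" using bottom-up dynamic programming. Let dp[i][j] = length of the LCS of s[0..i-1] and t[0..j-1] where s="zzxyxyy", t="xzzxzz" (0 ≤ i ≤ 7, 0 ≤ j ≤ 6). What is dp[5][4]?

3

   ''  x  z  z  x  z  z
''  0  0  0  0  0  0  0
 z  0  0  1  1  1  1  1
 z  0  0  1  2  2  2  2
 x  0  1  1  2  3  3  3
 y  0  1  1  2  3  3  3
 x  0  1  1  2  3  3  3
 y  0  1  1  2  3  3  3
 y  0  1  1  2  3  3  3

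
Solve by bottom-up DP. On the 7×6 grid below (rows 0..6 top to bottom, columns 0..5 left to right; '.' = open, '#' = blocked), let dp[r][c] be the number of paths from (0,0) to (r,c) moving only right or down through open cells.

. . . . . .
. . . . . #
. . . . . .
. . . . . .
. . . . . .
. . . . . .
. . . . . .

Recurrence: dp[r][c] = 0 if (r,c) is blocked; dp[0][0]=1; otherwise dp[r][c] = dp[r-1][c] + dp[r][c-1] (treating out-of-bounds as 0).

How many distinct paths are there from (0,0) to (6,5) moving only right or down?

r\c   0   1   2   3   4   5
  0   1   1   1   1   1   1
  1   1   2   3   4   5   0
  2   1   3   6  10  15  15
  3   1   4  10  20  35  50
  4   1   5  15  35  70 120
  5   1   6  21  56 126 246
  6   1   7  28  84 210 456

456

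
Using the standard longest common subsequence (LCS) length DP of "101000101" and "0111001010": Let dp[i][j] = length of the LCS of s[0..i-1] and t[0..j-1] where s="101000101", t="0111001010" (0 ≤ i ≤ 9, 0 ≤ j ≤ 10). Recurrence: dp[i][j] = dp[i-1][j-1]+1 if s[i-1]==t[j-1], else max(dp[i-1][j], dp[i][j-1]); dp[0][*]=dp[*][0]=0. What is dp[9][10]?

   ''  0  1  1  1  0  0  1  0  1  0
''  0  0  0  0  0  0  0  0  0  0  0
 1  0  0  1  1  1  1  1  1  1  1  1
 0  0  1  1  1  1  2  2  2  2  2  2
 1  0  1  2  2  2  2  2  3  3  3  3
 0  0  1  2  2  2  3  3  3  4  4  4
 0  0  1  2  2  2  3  4  4  4  4  5
 0  0  1  2  2  2  3  4  4  5  5  5
 1  0  1  2  3  3  3  4  5  5  6  6
 0  0  1  2  3  3  4  4  5  6  6  7
 1  0  1  2  3  4  4  4  5  6  7  7

7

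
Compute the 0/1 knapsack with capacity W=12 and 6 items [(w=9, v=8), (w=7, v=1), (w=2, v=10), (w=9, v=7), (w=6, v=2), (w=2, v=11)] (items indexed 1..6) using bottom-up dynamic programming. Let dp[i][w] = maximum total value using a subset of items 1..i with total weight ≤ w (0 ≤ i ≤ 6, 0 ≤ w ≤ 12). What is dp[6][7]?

i\w   0   1   2   3   4   5   6   7   8   9  10  11  12
  0   0   0   0   0   0   0   0   0   0   0   0   0   0
  1   0   0   0   0   0   0   0   0   0   8   8   8   8
  2   0   0   0   0   0   0   0   1   1   8   8   8   8
  3   0   0  10  10  10  10  10  10  10  11  11  18  18
  4   0   0  10  10  10  10  10  10  10  11  11  18  18
  5   0   0  10  10  10  10  10  10  12  12  12  18  18
  6   0   0  11  11  21  21  21  21  21  21  23  23  23

21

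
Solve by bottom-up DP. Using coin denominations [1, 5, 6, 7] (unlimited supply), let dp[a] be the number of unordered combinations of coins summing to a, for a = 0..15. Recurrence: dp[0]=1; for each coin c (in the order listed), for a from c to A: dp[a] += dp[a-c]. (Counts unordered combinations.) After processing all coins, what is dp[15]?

11

after  coin     0     1     2     3     4     5     6     7     8     9    10    11    12    13    14    15
          1     1     1     1     1     1     1     1     1     1     1     1     1     1     1     1     1
          5     1     1     1     1     1     2     2     2     2     2     3     3     3     3     3     4
          6     1     1     1     1     1     2     3     3     3     3     4     5     6     6     6     7
          7     1     1     1     1     1     2     3     4     4     4     5     6     8     9    10    11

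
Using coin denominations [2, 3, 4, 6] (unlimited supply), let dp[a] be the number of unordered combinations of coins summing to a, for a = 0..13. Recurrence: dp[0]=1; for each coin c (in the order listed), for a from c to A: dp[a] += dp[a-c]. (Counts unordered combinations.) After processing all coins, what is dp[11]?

5

after  coin     0     1     2     3     4     5     6     7     8     9    10    11    12    13
          2     1     0     1     0     1     0     1     0     1     0     1     0     1     0
          3     1     0     1     1     1     1     2     1     2     2     2     2     3     2
          4     1     0     1     1     2     1     3     2     4     3     5     4     7     5
          6     1     0     1     1     2     1     4     2     5     4     7     5    11     7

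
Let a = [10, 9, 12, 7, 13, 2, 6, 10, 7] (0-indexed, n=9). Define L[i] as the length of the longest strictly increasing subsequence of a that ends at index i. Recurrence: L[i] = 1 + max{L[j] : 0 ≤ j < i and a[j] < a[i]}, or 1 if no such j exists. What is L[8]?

3

   i    0    1    2    3    4    5    6    7    8
a[i]   10    9   12    7   13    2    6   10    7
L[i]    1    1    2    1    3    1    2    3    3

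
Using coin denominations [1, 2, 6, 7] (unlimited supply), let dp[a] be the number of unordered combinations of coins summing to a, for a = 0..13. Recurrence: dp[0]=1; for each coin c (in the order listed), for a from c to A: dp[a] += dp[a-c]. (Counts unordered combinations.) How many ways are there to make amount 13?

after  coin     0     1     2     3     4     5     6     7     8     9    10    11    12    13
          1     1     1     1     1     1     1     1     1     1     1     1     1     1     1
          2     1     1     2     2     3     3     4     4     5     5     6     6     7     7
          6     1     1     2     2     3     3     5     5     7     7     9     9    12    12
          7     1     1     2     2     3     3     5     6     8     9    11    12    15    17

17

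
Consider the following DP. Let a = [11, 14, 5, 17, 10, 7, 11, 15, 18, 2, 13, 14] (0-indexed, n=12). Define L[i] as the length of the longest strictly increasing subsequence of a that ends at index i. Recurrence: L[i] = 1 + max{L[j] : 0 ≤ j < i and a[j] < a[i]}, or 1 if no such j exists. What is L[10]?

   i    0    1    2    3    4    5    6    7    8    9   10   11
a[i]   11   14    5   17   10    7   11   15   18    2   13   14
L[i]    1    2    1    3    2    2    3    4    5    1    4    5

4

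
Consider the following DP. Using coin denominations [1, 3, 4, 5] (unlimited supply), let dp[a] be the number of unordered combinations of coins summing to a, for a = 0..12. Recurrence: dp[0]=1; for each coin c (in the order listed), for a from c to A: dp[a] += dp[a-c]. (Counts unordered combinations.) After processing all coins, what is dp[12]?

after  coin     0     1     2     3     4     5     6     7     8     9    10    11    12
          1     1     1     1     1     1     1     1     1     1     1     1     1     1
          3     1     1     1     2     2     2     3     3     3     4     4     4     5
          4     1     1     1     2     3     3     4     5     6     7     8     9    11
          5     1     1     1     2     3     4     5     6     8    10    12    14    17

17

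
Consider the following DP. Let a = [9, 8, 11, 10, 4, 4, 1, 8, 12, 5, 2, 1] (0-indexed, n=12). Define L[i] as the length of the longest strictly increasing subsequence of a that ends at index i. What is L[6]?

1

   i    0    1    2    3    4    5    6    7    8    9   10   11
a[i]    9    8   11   10    4    4    1    8   12    5    2    1
L[i]    1    1    2    2    1    1    1    2    3    2    2    1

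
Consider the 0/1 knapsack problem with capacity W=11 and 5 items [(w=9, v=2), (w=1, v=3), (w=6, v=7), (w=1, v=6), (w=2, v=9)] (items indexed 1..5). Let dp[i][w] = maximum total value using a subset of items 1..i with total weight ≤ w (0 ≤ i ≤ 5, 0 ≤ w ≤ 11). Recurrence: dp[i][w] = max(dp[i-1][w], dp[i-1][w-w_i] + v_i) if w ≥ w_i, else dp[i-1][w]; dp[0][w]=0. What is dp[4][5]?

9

i\w   0   1   2   3   4   5   6   7   8   9  10  11
  0   0   0   0   0   0   0   0   0   0   0   0   0
  1   0   0   0   0   0   0   0   0   0   2   2   2
  2   0   3   3   3   3   3   3   3   3   3   5   5
  3   0   3   3   3   3   3   7  10  10  10  10  10
  4   0   6   9   9   9   9   9  13  16  16  16  16
  5   0   6   9  15  18  18  18  18  18  22  25  25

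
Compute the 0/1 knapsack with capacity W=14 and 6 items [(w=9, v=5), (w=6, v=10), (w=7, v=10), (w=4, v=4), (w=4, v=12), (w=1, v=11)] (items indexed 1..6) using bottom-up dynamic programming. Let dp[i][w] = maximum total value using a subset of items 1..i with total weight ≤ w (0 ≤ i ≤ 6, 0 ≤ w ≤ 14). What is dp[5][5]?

i\w   0   1   2   3   4   5   6   7   8   9  10  11  12  13  14
  0   0   0   0   0   0   0   0   0   0   0   0   0   0   0   0
  1   0   0   0   0   0   0   0   0   0   5   5   5   5   5   5
  2   0   0   0   0   0   0  10  10  10  10  10  10  10  10  10
  3   0   0   0   0   0   0  10  10  10  10  10  10  10  20  20
  4   0   0   0   0   4   4  10  10  10  10  14  14  14  20  20
  5   0   0   0   0  12  12  12  12  16  16  22  22  22  22  26
  6   0  11  11  11  12  23  23  23  23  27  27  33  33  33  33

12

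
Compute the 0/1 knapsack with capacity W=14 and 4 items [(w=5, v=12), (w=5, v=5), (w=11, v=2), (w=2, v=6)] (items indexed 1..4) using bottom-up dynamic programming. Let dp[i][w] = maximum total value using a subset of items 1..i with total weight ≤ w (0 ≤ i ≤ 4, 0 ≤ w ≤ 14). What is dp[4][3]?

6

i\w   0   1   2   3   4   5   6   7   8   9  10  11  12  13  14
  0   0   0   0   0   0   0   0   0   0   0   0   0   0   0   0
  1   0   0   0   0   0  12  12  12  12  12  12  12  12  12  12
  2   0   0   0   0   0  12  12  12  12  12  17  17  17  17  17
  3   0   0   0   0   0  12  12  12  12  12  17  17  17  17  17
  4   0   0   6   6   6  12  12  18  18  18  18  18  23  23  23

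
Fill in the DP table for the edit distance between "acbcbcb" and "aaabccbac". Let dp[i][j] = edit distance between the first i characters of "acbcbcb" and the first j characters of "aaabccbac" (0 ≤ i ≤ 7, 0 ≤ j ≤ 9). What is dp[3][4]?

2

   ''  a  a  a  b  c  c  b  a  c
''  0  1  2  3  4  5  6  7  8  9
 a  1  0  1  2  3  4  5  6  7  8
 c  2  1  1  2  3  3  4  5  6  7
 b  3  2  2  2  2  3  4  4  5  6
 c  4  3  3  3  3  2  3  4  5  5
 b  5  4  4  4  3  3  3  3  4  5
 c  6  5  5  5  4  3  3  4  4  4
 b  7  6  6  6  5  4  4  3  4  5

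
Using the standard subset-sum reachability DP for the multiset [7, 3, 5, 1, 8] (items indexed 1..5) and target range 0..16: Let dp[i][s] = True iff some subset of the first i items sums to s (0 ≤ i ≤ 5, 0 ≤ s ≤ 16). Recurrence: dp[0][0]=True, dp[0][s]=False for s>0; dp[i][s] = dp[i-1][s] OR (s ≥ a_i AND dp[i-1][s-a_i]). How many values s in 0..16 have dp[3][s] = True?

8

i\s   0   1   2   3   4   5   6   7   8   9  10  11  12  13  14  15  16
  0   T   F   F   F   F   F   F   F   F   F   F   F   F   F   F   F   F
  1   T   F   F   F   F   F   F   T   F   F   F   F   F   F   F   F   F
  2   T   F   F   T   F   F   F   T   F   F   T   F   F   F   F   F   F
  3   T   F   F   T   F   T   F   T   T   F   T   F   T   F   F   T   F
  4   T   T   F   T   T   T   T   T   T   T   T   T   T   T   F   T   T
  5   T   T   F   T   T   T   T   T   T   T   T   T   T   T   T   T   T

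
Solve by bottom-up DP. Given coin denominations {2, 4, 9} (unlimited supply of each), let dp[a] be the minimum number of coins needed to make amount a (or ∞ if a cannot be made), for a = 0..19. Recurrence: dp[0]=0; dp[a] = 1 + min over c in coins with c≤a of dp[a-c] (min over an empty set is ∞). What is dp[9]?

 a  0  1  2  3  4  5  6  7  8  9 10 11 12 13 14 15 16 17 18 19
dp  0  -  1  -  1  -  2  -  2  1  3  2  3  2  4  3  4  3  2  4
(- denotes ∞ / unreachable)

1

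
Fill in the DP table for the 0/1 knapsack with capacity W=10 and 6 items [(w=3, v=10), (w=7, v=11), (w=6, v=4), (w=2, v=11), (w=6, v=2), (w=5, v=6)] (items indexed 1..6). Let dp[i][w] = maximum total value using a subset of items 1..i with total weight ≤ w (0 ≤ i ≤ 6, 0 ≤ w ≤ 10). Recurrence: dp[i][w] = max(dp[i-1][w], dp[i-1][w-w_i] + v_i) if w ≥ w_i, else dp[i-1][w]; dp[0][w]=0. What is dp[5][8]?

21

i\w   0   1   2   3   4   5   6   7   8   9  10
  0   0   0   0   0   0   0   0   0   0   0   0
  1   0   0   0  10  10  10  10  10  10  10  10
  2   0   0   0  10  10  10  10  11  11  11  21
  3   0   0   0  10  10  10  10  11  11  14  21
  4   0   0  11  11  11  21  21  21  21  22  22
  5   0   0  11  11  11  21  21  21  21  22  22
  6   0   0  11  11  11  21  21  21  21  22  27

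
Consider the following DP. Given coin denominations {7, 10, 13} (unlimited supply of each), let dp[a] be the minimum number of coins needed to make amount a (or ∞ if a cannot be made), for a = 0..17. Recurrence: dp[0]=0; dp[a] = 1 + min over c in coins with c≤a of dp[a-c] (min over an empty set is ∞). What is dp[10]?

 a  0  1  2  3  4  5  6  7  8  9 10 11 12 13 14 15 16 17
dp  0  -  -  -  -  -  -  1  -  -  1  -  -  1  2  -  -  2
(- denotes ∞ / unreachable)

1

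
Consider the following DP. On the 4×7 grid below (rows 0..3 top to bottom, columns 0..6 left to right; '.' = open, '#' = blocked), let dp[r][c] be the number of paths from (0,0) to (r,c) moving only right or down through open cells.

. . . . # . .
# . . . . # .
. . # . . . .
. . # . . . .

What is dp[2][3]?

3

r\c   0   1   2   3   4   5   6
  0   1   1   1   1   0   0   0
  1   0   1   2   3   3   0   0
  2   0   1   0   3   6   6   6
  3   0   1   0   3   9  15  21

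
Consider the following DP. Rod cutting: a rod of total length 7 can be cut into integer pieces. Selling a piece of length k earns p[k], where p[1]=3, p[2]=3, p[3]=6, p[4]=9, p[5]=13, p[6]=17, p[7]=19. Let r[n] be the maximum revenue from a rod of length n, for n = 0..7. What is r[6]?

18

   n    0    1    2    3    4    5    6    7
r[n]    0    3    6    9   12   15   18   21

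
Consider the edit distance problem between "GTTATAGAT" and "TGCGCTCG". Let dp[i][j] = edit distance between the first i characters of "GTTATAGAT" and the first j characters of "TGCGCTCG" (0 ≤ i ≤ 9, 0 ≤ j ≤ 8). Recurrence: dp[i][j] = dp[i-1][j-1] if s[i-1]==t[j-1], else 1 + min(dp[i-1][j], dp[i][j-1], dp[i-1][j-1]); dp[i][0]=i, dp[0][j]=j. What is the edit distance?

   ''  T  G  C  G  C  T  C  G
''  0  1  2  3  4  5  6  7  8
 G  1  1  1  2  3  4  5  6  7
 T  2  1  2  2  3  4  4  5  6
 T  3  2  2  3  3  4  4  5  6
 A  4  3  3  3  4  4  5  5  6
 T  5  4  4  4  4  5  4  5  6
 A  6  5  5  5  5  5  5  5  6
 G  7  6  5  6  5  6  6  6  5
 A  8  7  6  6  6  6  7  7  6
 T  9  8  7  7  7  7  6  7  7

7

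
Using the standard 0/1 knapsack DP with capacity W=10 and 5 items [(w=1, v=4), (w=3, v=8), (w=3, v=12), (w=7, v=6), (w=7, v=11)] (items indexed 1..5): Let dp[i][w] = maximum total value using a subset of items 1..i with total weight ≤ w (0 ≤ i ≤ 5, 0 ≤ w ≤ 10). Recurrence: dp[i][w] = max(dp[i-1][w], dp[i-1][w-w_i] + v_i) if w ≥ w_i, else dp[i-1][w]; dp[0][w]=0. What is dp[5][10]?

i\w   0   1   2   3   4   5   6   7   8   9  10
  0   0   0   0   0   0   0   0   0   0   0   0
  1   0   4   4   4   4   4   4   4   4   4   4
  2   0   4   4   8  12  12  12  12  12  12  12
  3   0   4   4  12  16  16  20  24  24  24  24
  4   0   4   4  12  16  16  20  24  24  24  24
  5   0   4   4  12  16  16  20  24  24  24  24

24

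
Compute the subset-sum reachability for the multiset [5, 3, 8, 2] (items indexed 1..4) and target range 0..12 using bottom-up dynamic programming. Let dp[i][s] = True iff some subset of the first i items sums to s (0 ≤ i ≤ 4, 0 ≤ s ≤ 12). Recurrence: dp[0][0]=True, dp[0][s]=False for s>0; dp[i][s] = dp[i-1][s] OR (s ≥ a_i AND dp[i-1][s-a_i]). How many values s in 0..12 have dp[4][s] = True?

8

i\s   0   1   2   3   4   5   6   7   8   9  10  11  12
  0   T   F   F   F   F   F   F   F   F   F   F   F   F
  1   T   F   F   F   F   T   F   F   F   F   F   F   F
  2   T   F   F   T   F   T   F   F   T   F   F   F   F
  3   T   F   F   T   F   T   F   F   T   F   F   T   F
  4   T   F   T   T   F   T   F   T   T   F   T   T   F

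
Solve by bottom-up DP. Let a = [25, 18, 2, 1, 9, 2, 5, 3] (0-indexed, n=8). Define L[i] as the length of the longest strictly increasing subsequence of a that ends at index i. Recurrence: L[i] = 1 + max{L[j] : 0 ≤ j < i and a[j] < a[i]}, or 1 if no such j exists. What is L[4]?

   i    0    1    2    3    4    5    6    7
a[i]   25   18    2    1    9    2    5    3
L[i]    1    1    1    1    2    2    3    3

2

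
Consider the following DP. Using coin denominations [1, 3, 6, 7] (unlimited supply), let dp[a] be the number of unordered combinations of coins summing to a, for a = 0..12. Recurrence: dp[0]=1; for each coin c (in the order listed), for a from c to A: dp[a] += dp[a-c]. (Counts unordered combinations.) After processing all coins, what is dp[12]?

11

after  coin     0     1     2     3     4     5     6     7     8     9    10    11    12
          1     1     1     1     1     1     1     1     1     1     1     1     1     1
          3     1     1     1     2     2     2     3     3     3     4     4     4     5
          6     1     1     1     2     2     2     4     4     4     6     6     6     9
          7     1     1     1     2     2     2     4     5     5     7     8     8    11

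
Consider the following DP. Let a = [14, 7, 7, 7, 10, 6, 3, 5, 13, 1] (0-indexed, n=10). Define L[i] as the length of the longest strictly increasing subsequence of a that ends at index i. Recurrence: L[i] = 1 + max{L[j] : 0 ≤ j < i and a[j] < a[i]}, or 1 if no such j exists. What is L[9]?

1

   i    0    1    2    3    4    5    6    7    8    9
a[i]   14    7    7    7   10    6    3    5   13    1
L[i]    1    1    1    1    2    1    1    2    3    1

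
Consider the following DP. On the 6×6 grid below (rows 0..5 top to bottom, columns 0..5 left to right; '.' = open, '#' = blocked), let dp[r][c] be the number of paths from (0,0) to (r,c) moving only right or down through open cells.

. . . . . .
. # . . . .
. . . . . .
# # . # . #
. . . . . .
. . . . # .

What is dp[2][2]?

r\c   0   1   2   3   4   5
  0   1   1   1   1   1   1
  1   1   0   1   2   3   4
  2   1   1   2   4   7  11
  3   0   0   2   0   7   0
  4   0   0   2   2   9   9
  5   0   0   2   4   0   9

2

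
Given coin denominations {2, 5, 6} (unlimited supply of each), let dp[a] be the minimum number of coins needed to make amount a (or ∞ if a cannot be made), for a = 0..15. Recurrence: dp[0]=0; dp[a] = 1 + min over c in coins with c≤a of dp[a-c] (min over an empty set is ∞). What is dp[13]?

3

 a  0  1  2  3  4  5  6  7  8  9 10 11 12 13 14 15
dp  0  -  1  -  2  1  1  2  2  3  2  2  2  3  3  3
(- denotes ∞ / unreachable)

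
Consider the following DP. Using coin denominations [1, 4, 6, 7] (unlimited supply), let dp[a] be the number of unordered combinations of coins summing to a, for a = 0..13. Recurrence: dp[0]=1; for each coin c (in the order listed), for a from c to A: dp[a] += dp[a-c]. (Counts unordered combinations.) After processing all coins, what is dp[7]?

after  coin     0     1     2     3     4     5     6     7     8     9    10    11    12    13
          1     1     1     1     1     1     1     1     1     1     1     1     1     1     1
          4     1     1     1     1     2     2     2     2     3     3     3     3     4     4
          6     1     1     1     1     2     2     3     3     4     4     5     5     7     7
          7     1     1     1     1     2     2     3     4     5     5     6     7     9    10

4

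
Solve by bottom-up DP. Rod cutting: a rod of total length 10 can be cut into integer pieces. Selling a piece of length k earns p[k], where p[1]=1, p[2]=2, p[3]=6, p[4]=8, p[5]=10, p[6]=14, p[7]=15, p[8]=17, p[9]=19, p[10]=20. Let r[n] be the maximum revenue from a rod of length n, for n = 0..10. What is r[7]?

15

   n    0    1    2    3    4    5    6    7    8    9   10
r[n]    0    1    2    6    8   10   14   15   17   20   22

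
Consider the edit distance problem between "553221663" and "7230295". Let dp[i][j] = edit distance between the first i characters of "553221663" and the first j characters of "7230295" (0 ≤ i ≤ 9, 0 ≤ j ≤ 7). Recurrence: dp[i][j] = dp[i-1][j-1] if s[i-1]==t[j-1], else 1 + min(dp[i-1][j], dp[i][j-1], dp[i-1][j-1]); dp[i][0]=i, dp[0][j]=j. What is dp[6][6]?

4

   ''  7  2  3  0  2  9  5
''  0  1  2  3  4  5  6  7
 5  1  1  2  3  4  5  6  6
 5  2  2  2  3  4  5  6  6
 3  3  3  3  2  3  4  5  6
 2  4  4  3  3  3  3  4  5
 2  5  5  4  4  4  3  4  5
 1  6  6  5  5  5  4  4  5
 6  7  7  6  6  6  5  5  5
 6  8  8  7  7  7  6  6  6
 3  9  9  8  7  8  7  7  7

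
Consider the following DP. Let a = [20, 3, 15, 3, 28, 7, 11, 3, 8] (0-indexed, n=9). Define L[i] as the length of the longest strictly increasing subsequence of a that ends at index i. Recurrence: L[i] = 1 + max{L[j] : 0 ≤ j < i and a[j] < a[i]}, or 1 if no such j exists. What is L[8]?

   i    0    1    2    3    4    5    6    7    8
a[i]   20    3   15    3   28    7   11    3    8
L[i]    1    1    2    1    3    2    3    1    3

3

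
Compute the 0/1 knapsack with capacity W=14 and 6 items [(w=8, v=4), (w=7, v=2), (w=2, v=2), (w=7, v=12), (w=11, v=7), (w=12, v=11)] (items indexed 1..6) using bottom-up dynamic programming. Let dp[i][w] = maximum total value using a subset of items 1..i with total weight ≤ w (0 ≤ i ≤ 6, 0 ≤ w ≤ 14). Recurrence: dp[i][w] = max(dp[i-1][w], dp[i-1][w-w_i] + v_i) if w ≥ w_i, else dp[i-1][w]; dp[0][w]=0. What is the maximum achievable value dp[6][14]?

i\w   0   1   2   3   4   5   6   7   8   9  10  11  12  13  14
  0   0   0   0   0   0   0   0   0   0   0   0   0   0   0   0
  1   0   0   0   0   0   0   0   0   4   4   4   4   4   4   4
  2   0   0   0   0   0   0   0   2   4   4   4   4   4   4   4
  3   0   0   2   2   2   2   2   2   4   4   6   6   6   6   6
  4   0   0   2   2   2   2   2  12  12  14  14  14  14  14  14
  5   0   0   2   2   2   2   2  12  12  14  14  14  14  14  14
  6   0   0   2   2   2   2   2  12  12  14  14  14  14  14  14

14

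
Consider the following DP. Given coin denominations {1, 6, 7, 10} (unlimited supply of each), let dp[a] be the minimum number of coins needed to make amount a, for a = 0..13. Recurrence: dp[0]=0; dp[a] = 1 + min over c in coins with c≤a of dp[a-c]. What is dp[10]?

 a  0  1  2  3  4  5  6  7  8  9 10 11 12 13
dp  0  1  2  3  4  5  1  1  2  3  1  2  2  2

1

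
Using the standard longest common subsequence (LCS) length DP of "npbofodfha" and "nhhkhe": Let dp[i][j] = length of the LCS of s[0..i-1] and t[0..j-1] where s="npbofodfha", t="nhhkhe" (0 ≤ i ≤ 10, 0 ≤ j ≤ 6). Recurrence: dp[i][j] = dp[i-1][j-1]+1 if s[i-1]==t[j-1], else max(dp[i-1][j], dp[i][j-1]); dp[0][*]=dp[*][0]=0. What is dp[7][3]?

   ''  n  h  h  k  h  e
''  0  0  0  0  0  0  0
 n  0  1  1  1  1  1  1
 p  0  1  1  1  1  1  1
 b  0  1  1  1  1  1  1
 o  0  1  1  1  1  1  1
 f  0  1  1  1  1  1  1
 o  0  1  1  1  1  1  1
 d  0  1  1  1  1  1  1
 f  0  1  1  1  1  1  1
 h  0  1  2  2  2  2  2
 a  0  1  2  2  2  2  2

1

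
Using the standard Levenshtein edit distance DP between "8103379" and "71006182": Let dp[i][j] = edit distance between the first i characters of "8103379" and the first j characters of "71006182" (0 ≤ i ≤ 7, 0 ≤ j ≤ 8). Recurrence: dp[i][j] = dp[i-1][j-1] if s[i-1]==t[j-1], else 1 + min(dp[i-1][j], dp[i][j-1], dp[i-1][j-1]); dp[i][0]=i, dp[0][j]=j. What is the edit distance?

   ''  7  1  0  0  6  1  8  2
''  0  1  2  3  4  5  6  7  8
 8  1  1  2  3  4  5  6  6  7
 1  2  2  1  2  3  4  5  6  7
 0  3  3  2  1  2  3  4  5  6
 3  4  4  3  2  2  3  4  5  6
 3  5  5  4  3  3  3  4  5  6
 7  6  5  5  4  4  4  4  5  6
 9  7  6  6  5  5  5  5  5  6

6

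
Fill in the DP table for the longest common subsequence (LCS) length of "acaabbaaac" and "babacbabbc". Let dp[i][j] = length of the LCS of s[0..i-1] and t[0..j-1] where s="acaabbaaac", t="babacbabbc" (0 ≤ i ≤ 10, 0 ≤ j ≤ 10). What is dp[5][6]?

3

   ''  b  a  b  a  c  b  a  b  b  c
''  0  0  0  0  0  0  0  0  0  0  0
 a  0  0  1  1  1  1  1  1  1  1  1
 c  0  0  1  1  1  2  2  2  2  2  2
 a  0  0  1  1  2  2  2  3  3  3  3
 a  0  0  1  1  2  2  2  3  3  3  3
 b  0  1  1  2  2  2  3  3  4  4  4
 b  0  1  1  2  2  2  3  3  4  5  5
 a  0  1  2  2  3  3  3  4  4  5  5
 a  0  1  2  2  3  3  3  4  4  5  5
 a  0  1  2  2  3  3  3  4  4  5  5
 c  0  1  2  2  3  4  4  4  4  5  6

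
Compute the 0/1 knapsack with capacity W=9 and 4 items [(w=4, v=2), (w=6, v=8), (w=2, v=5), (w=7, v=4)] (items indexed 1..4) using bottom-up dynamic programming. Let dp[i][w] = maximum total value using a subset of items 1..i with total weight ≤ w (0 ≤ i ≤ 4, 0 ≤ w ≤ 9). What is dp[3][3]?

i\w   0   1   2   3   4   5   6   7   8   9
  0   0   0   0   0   0   0   0   0   0   0
  1   0   0   0   0   2   2   2   2   2   2
  2   0   0   0   0   2   2   8   8   8   8
  3   0   0   5   5   5   5   8   8  13  13
  4   0   0   5   5   5   5   8   8  13  13

5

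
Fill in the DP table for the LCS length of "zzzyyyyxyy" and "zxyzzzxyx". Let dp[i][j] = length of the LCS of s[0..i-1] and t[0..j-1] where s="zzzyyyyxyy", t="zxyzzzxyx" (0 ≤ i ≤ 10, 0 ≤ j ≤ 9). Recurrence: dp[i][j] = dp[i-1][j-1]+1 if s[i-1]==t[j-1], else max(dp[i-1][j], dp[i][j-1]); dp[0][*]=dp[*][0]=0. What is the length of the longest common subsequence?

5

   ''  z  x  y  z  z  z  x  y  x
''  0  0  0  0  0  0  0  0  0  0
 z  0  1  1  1  1  1  1  1  1  1
 z  0  1  1  1  2  2  2  2  2  2
 z  0  1  1  1  2  3  3  3  3  3
 y  0  1  1  2  2  3  3  3  4  4
 y  0  1  1  2  2  3  3  3  4  4
 y  0  1  1  2  2  3  3  3  4  4
 y  0  1  1  2  2  3  3  3  4  4
 x  0  1  2  2  2  3  3  4  4  5
 y  0  1  2  3  3  3  3  4  5  5
 y  0  1  2  3  3  3  3  4  5  5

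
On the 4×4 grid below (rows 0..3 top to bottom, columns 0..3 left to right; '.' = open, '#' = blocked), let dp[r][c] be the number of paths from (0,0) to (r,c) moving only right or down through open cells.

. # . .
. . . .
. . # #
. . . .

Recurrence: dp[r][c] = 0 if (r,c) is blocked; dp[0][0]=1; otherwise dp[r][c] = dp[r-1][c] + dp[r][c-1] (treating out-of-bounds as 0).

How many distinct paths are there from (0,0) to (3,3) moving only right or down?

r\c   0   1   2   3
  0   1   0   0   0
  1   1   1   1   1
  2   1   2   0   0
  3   1   3   3   3

3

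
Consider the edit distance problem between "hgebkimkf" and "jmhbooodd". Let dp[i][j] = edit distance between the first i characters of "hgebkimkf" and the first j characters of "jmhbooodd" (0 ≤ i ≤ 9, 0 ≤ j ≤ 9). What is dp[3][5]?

   ''  j  m  h  b  o  o  o  d  d
''  0  1  2  3  4  5  6  7  8  9
 h  1  1  2  2  3  4  5  6  7  8
 g  2  2  2  3  3  4  5  6  7  8
 e  3  3  3  3  4  4  5  6  7  8
 b  4  4  4  4  3  4  5  6  7  8
 k  5  5  5  5  4  4  5  6  7  8
 i  6  6  6  6  5  5  5  6  7  8
 m  7  7  6  7  6  6  6  6  7  8
 k  8  8  7  7  7  7  7  7  7  8
 f  9  9  8  8  8  8  8  8  8  8

4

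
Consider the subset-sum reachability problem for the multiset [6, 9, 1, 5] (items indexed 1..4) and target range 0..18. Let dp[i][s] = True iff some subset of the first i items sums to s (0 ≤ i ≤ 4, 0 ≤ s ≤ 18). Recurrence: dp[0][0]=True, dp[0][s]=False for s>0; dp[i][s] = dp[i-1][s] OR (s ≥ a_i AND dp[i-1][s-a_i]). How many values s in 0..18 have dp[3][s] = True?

i\s   0   1   2   3   4   5   6   7   8   9  10  11  12  13  14  15  16  17  18
  0   T   F   F   F   F   F   F   F   F   F   F   F   F   F   F   F   F   F   F
  1   T   F   F   F   F   F   T   F   F   F   F   F   F   F   F   F   F   F   F
  2   T   F   F   F   F   F   T   F   F   T   F   F   F   F   F   T   F   F   F
  3   T   T   F   F   F   F   T   T   F   T   T   F   F   F   F   T   T   F   F
  4   T   T   F   F   F   T   T   T   F   T   T   T   T   F   T   T   T   F   F

8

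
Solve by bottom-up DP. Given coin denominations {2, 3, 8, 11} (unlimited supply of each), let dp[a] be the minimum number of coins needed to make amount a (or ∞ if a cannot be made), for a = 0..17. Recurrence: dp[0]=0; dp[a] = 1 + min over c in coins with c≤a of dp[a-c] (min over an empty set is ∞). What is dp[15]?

3

 a  0  1  2  3  4  5  6  7  8  9 10 11 12 13 14 15 16 17
dp  0  -  1  1  2  2  2  3  1  3  2  1  3  2  2  3  2  3
(- denotes ∞ / unreachable)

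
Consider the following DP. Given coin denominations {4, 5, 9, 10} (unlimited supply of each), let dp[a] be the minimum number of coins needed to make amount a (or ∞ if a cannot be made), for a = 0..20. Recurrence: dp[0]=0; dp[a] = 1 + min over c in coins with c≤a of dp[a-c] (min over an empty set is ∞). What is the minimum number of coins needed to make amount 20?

2

 a  0  1  2  3  4  5  6  7  8  9 10 11 12 13 14 15 16 17 18 19 20
dp  0  -  -  -  1  1  -  -  2  1  1  -  3  2  2  2  4  3  2  2  2
(- denotes ∞ / unreachable)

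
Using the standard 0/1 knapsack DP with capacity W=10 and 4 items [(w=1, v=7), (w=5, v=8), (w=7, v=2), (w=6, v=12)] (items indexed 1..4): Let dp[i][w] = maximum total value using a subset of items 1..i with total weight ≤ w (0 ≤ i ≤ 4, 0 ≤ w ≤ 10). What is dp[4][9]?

19

i\w   0   1   2   3   4   5   6   7   8   9  10
  0   0   0   0   0   0   0   0   0   0   0   0
  1   0   7   7   7   7   7   7   7   7   7   7
  2   0   7   7   7   7   8  15  15  15  15  15
  3   0   7   7   7   7   8  15  15  15  15  15
  4   0   7   7   7   7   8  15  19  19  19  19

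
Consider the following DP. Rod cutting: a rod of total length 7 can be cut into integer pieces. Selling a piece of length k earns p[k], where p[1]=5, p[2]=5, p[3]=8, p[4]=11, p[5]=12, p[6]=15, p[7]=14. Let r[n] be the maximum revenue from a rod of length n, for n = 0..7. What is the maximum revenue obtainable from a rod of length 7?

35

   n    0    1    2    3    4    5    6    7
r[n]    0    5   10   15   20   25   30   35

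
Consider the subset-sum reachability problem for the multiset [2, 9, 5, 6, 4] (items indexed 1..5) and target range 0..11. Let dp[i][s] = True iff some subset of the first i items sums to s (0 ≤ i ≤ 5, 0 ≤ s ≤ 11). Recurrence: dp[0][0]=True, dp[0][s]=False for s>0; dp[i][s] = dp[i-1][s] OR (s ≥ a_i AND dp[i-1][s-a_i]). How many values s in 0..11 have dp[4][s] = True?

i\s   0   1   2   3   4   5   6   7   8   9  10  11
  0   T   F   F   F   F   F   F   F   F   F   F   F
  1   T   F   T   F   F   F   F   F   F   F   F   F
  2   T   F   T   F   F   F   F   F   F   T   F   T
  3   T   F   T   F   F   T   F   T   F   T   F   T
  4   T   F   T   F   F   T   T   T   T   T   F   T
  5   T   F   T   F   T   T   T   T   T   T   T   T

8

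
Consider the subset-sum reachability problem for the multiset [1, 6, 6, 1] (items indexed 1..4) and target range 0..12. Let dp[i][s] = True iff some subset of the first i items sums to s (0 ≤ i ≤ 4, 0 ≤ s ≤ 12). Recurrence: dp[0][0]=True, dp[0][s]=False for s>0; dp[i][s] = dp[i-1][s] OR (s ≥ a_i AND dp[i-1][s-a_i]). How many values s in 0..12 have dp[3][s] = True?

i\s   0   1   2   3   4   5   6   7   8   9  10  11  12
  0   T   F   F   F   F   F   F   F   F   F   F   F   F
  1   T   T   F   F   F   F   F   F   F   F   F   F   F
  2   T   T   F   F   F   F   T   T   F   F   F   F   F
  3   T   T   F   F   F   F   T   T   F   F   F   F   T
  4   T   T   T   F   F   F   T   T   T   F   F   F   T

5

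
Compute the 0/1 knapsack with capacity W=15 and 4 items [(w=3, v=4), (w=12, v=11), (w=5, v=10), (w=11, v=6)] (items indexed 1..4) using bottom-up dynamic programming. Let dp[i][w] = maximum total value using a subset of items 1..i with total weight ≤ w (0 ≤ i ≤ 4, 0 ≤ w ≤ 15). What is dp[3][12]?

14

i\w   0   1   2   3   4   5   6   7   8   9  10  11  12  13  14  15
  0   0   0   0   0   0   0   0   0   0   0   0   0   0   0   0   0
  1   0   0   0   4   4   4   4   4   4   4   4   4   4   4   4   4
  2   0   0   0   4   4   4   4   4   4   4   4   4  11  11  11  15
  3   0   0   0   4   4  10  10  10  14  14  14  14  14  14  14  15
  4   0   0   0   4   4  10  10  10  14  14  14  14  14  14  14  15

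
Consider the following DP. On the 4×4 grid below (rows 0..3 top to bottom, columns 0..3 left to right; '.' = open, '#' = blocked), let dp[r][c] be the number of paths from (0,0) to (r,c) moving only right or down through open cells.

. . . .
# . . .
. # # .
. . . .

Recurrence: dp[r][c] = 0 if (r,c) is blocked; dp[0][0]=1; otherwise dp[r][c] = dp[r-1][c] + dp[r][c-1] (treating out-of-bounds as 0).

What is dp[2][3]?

r\c   0   1   2   3
  0   1   1   1   1
  1   0   1   2   3
  2   0   0   0   3
  3   0   0   0   3

3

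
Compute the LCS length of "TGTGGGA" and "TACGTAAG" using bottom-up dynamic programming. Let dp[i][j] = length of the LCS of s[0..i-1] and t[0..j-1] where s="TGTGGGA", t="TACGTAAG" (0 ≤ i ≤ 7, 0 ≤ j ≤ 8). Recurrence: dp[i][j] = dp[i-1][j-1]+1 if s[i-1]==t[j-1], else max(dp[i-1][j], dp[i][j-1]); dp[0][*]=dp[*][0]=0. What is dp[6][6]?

   ''  T  A  C  G  T  A  A  G
''  0  0  0  0  0  0  0  0  0
 T  0  1  1  1  1  1  1  1  1
 G  0  1  1  1  2  2  2  2  2
 T  0  1  1  1  2  3  3  3  3
 G  0  1  1  1  2  3  3  3  4
 G  0  1  1  1  2  3  3  3  4
 G  0  1  1  1  2  3  3  3  4
 A  0  1  2  2  2  3  4  4  4

3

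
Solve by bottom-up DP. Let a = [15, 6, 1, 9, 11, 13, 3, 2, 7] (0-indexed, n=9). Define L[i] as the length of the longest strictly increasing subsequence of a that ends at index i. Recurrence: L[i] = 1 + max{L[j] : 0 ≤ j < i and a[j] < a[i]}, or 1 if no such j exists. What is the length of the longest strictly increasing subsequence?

4

   i    0    1    2    3    4    5    6    7    8
a[i]   15    6    1    9   11   13    3    2    7
L[i]    1    1    1    2    3    4    2    2    3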